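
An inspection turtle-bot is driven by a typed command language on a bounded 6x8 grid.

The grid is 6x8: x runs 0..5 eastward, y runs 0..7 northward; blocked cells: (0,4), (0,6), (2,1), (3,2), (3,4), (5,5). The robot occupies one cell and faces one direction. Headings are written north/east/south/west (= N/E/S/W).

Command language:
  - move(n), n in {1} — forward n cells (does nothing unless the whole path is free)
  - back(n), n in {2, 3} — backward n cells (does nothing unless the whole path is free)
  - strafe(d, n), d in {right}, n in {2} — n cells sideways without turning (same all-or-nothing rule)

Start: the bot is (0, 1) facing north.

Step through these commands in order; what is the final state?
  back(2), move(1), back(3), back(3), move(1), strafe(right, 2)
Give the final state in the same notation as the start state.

(2, 3) facing north

t0: (0, 1) facing north
t=1 back(2) ⇒ (0, 1) facing north
t=2 move(1) ⇒ (0, 2) facing north
t=3 back(3) ⇒ (0, 2) facing north
t=4 back(3) ⇒ (0, 2) facing north
t=5 move(1) ⇒ (0, 3) facing north
t=6 strafe(right, 2) ⇒ (2, 3) facing north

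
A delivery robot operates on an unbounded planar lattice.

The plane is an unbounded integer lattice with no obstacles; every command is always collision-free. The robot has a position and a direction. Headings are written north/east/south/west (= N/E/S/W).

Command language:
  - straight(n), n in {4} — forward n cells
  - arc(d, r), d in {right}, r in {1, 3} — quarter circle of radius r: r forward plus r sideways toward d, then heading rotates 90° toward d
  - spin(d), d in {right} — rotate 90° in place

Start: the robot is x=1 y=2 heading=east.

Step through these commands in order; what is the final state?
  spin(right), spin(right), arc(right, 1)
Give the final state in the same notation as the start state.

x=0 y=3 heading=north

initial: x=1 y=2 heading=east
t=1 spin(right) ⇒ x=1 y=2 heading=south
t=2 spin(right) ⇒ x=1 y=2 heading=west
t=3 arc(right, 1) ⇒ x=0 y=3 heading=north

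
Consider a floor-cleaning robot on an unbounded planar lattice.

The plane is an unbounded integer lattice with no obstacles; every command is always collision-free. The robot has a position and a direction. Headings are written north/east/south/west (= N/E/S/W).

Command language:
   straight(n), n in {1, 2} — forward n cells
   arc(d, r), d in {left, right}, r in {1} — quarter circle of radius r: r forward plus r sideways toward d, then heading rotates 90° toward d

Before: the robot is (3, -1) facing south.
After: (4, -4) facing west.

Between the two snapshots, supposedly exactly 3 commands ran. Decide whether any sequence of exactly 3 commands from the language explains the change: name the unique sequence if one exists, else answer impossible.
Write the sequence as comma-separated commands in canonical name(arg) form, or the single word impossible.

key: position moved to (4,-4) AND the heading swung to W — translation plus rotation needed
begin: (3, -1) facing south
1. arc(left, 1) → (4, -2) facing east
2. arc(right, 1) → (5, -3) facing south
3. arc(right, 1) → (4, -4) facing west
all 64 alternatives checked — unique.

arc(left, 1), arc(right, 1), arc(right, 1)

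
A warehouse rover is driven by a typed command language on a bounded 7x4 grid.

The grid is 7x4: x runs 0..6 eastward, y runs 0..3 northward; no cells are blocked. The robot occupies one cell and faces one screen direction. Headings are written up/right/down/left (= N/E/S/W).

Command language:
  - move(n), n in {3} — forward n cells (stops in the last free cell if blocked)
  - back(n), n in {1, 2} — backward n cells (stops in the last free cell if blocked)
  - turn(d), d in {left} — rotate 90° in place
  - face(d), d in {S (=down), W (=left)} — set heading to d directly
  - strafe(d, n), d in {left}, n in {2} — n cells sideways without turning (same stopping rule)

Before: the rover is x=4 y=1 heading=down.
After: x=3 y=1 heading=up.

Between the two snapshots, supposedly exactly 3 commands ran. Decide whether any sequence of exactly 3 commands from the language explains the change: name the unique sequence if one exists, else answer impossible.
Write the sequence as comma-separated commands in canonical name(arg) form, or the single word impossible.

key: cell and facing (now N) both changed — the 3 commands mix motion and turning
start: x=4 y=1 heading=down
t=1 turn(left) ⇒ x=4 y=1 heading=right
t=2 back(1) ⇒ x=3 y=1 heading=right
t=3 turn(left) ⇒ x=3 y=1 heading=up
uniquely the one of 343 3-step routes that fits.

turn(left), back(1), turn(left)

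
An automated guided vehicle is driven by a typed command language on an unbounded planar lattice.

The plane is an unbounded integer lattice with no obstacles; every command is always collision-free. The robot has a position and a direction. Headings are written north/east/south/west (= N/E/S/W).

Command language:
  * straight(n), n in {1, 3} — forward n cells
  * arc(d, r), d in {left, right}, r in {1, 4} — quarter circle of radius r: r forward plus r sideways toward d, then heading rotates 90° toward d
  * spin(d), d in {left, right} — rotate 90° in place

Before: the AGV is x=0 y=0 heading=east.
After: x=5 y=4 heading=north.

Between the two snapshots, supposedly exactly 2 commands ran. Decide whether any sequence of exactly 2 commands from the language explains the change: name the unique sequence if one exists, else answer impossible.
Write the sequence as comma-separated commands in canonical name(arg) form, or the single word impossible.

straight(1), arc(left, 4)

key: running arc(left, 4) before straight(1) would end elsewhere — order is forced
t0: x=0 y=0 heading=east
1. straight(1) → x=1 y=0 heading=east
2. arc(left, 4) → x=5 y=4 heading=north
all 64 alternatives checked — unique.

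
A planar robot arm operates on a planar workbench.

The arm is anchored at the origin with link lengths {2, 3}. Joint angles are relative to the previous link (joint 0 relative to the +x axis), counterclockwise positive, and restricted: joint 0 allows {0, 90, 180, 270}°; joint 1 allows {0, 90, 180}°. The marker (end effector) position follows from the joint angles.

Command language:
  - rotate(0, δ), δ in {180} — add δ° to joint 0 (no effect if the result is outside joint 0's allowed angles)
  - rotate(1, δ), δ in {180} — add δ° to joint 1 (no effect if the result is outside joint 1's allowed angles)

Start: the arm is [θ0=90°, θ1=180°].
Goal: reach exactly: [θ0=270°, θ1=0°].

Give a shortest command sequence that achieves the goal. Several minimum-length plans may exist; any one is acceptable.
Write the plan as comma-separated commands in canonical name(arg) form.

rotate(1, 180), rotate(0, 180)

from: [θ0=90°, θ1=180°]
step 1 (rotate(1, 180)): [θ0=90°, θ1=0°]
step 2 (rotate(0, 180)): [θ0=270°, θ1=0°]
minimal: 2 command(s), checked below 2.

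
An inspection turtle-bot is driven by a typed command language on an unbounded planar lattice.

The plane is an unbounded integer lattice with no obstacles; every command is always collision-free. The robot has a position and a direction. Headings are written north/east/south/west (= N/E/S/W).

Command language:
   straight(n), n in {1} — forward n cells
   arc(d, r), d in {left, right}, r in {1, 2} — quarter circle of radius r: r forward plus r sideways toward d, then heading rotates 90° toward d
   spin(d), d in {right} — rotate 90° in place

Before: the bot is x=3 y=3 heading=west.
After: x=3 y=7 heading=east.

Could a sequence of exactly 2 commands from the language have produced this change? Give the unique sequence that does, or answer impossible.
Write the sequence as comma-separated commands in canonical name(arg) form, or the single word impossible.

arc(right, 2), arc(right, 2)

key: cell and facing (now E) both changed — the 2 commands mix motion and turning
from: x=3 y=3 heading=west
t=1 arc(right, 2) ⇒ x=1 y=5 heading=north
t=2 arc(right, 2) ⇒ x=3 y=7 heading=east
no other 2-command option fits: unique.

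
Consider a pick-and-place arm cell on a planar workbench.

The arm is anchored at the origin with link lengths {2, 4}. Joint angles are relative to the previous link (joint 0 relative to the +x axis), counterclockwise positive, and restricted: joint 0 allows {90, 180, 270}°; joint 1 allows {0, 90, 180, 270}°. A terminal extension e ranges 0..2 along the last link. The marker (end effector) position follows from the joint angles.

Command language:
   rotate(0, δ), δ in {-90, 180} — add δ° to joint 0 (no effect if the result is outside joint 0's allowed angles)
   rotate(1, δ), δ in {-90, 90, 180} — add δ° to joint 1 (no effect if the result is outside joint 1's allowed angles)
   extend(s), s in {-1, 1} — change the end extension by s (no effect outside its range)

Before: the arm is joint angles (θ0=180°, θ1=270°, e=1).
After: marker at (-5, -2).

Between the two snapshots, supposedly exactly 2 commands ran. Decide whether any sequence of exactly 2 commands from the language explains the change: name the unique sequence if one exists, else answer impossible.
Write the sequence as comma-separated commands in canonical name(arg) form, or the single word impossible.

key: running rotate(0, 180) before rotate(0, -90) would end elsewhere — order is forced
initial: joint angles (θ0=180°, θ1=270°, e=1)
t=1 rotate(0, -90) ⇒ joint angles (θ0=90°, θ1=270°, e=1)
t=2 rotate(0, 180) ⇒ joint angles (θ0=270°, θ1=270°, e=1)
all 49 alternatives checked — unique.

rotate(0, -90), rotate(0, 180)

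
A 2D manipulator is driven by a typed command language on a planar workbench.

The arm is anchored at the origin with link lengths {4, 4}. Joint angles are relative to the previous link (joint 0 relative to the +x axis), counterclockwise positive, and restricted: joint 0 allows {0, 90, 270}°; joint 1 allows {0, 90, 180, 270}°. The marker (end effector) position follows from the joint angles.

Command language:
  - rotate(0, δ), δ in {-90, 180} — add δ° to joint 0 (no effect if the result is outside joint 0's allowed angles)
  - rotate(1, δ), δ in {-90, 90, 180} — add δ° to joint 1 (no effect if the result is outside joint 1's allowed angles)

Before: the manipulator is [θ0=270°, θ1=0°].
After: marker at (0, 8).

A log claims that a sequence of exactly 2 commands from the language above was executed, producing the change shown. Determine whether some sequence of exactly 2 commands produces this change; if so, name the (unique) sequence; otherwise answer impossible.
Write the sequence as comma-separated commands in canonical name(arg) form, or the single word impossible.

rotate(0, -90), rotate(0, 180)

key: running rotate(0, 180) before rotate(0, -90) would end elsewhere — order is forced
begin: [θ0=270°, θ1=0°]
step 1 (rotate(0, -90)): [θ0=270°, θ1=0°]
step 2 (rotate(0, 180)): [θ0=90°, θ1=0°]
no other 2-command option fits: unique.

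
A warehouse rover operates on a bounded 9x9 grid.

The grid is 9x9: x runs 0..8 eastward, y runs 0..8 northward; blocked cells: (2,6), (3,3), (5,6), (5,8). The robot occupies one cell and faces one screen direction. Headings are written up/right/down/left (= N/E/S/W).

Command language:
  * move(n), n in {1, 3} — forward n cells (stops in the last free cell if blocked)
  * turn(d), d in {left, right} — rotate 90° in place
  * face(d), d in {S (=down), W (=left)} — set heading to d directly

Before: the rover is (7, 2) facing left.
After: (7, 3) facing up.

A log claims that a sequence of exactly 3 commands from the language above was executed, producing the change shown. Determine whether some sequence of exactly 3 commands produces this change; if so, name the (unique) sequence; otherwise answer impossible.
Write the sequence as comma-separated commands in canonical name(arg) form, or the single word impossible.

face(W), turn(right), move(1)

key: position moved to (7,3) AND the heading swung to N — translation plus rotation needed
from: (7, 2) facing left
1. face(W) → (7, 2) facing left
2. turn(right) → (7, 2) facing up
3. move(1) → (7, 3) facing up
uniquely the one of 216 3-step routes that fits.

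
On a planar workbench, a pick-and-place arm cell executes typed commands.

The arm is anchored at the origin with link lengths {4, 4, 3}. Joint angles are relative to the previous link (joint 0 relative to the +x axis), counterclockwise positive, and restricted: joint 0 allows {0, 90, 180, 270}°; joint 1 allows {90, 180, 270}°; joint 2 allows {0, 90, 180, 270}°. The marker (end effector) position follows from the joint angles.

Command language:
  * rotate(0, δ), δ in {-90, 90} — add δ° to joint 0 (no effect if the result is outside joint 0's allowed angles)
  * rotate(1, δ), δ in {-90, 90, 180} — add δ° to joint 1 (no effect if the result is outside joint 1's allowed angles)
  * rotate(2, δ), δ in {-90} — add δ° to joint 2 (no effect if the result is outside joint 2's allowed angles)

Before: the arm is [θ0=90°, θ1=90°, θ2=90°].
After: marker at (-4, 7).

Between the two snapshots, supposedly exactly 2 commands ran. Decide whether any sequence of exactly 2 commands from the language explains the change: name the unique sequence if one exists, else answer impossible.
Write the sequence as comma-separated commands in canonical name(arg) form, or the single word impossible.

start: [θ0=90°, θ1=90°, θ2=90°]
step 1 (rotate(2, -90)): [θ0=90°, θ1=90°, θ2=0°]
step 2 (rotate(2, -90)): [θ0=90°, θ1=90°, θ2=270°]
uniquely the one of 36 2-step routes that fits.

rotate(2, -90), rotate(2, -90)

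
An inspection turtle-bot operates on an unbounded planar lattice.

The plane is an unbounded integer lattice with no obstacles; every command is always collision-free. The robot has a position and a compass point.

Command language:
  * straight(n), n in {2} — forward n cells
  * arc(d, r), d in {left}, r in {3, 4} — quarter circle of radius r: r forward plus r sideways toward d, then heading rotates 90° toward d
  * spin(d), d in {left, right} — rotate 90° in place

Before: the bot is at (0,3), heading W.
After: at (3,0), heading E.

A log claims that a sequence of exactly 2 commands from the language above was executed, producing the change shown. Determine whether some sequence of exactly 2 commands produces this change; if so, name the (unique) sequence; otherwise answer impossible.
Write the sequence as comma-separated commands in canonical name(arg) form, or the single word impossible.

spin(left), arc(left, 3)

key: running arc(left, 3) before spin(left) would end elsewhere — order is forced
t0: at (0,3), heading W
1. spin(left) → at (0,3), heading S
2. arc(left, 3) → at (3,0), heading E
no rival 2-sequence matches.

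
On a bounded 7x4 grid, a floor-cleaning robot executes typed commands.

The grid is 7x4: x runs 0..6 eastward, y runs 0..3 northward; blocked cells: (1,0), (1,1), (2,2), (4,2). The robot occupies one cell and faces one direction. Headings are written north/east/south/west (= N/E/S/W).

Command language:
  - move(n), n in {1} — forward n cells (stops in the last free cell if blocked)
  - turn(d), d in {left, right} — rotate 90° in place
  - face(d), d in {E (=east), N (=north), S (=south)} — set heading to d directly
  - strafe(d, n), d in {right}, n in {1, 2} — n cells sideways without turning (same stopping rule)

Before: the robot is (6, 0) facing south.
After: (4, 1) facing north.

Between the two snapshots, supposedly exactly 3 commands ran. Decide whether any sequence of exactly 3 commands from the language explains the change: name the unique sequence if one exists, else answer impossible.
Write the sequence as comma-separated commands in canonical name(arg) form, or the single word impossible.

key: cell and facing (now N) both changed — the 3 commands mix motion and turning
t0: (6, 0) facing south
1. strafe(right, 2) → (4, 0) facing south
2. face(N) → (4, 0) facing north
3. move(1) → (4, 1) facing north
no other 3-command option fits: unique.

strafe(right, 2), face(N), move(1)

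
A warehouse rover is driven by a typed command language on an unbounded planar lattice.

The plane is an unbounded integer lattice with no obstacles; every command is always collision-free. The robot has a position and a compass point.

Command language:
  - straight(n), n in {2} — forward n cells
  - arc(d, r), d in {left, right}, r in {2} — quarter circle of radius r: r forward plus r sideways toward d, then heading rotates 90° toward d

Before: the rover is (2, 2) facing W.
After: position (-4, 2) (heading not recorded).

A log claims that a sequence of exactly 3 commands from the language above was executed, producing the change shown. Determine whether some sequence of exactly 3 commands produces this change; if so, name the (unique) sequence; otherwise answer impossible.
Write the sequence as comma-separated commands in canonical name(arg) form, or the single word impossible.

straight(2), straight(2), straight(2)

from: (2, 2) facing W
step 1 (straight(2)): (0, 2) facing W
step 2 (straight(2)): (-2, 2) facing W
step 3 (straight(2)): (-4, 2) facing W
no rival 3-sequence matches.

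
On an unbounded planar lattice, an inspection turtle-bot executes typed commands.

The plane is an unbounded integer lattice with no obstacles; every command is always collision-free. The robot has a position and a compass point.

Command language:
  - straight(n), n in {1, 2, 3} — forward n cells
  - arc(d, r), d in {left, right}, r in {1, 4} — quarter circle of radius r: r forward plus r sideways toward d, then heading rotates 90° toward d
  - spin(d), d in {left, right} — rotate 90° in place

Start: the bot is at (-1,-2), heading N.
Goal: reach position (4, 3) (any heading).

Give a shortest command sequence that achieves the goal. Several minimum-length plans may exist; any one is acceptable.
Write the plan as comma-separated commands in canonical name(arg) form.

arc(right, 4), arc(left, 1)

begin: at (-1,-2), heading N
step 1 (arc(right, 4)): at (3,2), heading E
step 2 (arc(left, 1)): at (4,3), heading N
no 1-step plan works, so 2 is optimal.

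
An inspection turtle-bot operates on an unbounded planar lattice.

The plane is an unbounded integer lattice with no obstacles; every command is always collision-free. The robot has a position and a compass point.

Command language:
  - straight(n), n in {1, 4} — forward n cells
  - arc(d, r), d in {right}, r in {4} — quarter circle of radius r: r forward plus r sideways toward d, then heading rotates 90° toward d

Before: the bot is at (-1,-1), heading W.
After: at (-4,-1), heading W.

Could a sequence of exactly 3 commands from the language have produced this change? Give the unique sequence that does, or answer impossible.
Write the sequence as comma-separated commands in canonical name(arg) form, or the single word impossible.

key: still facing W at the end — nothing in the sequence rotates
t0: at (-1,-1), heading W
1. straight(1) → at (-2,-1), heading W
2. straight(1) → at (-3,-1), heading W
3. straight(1) → at (-4,-1), heading W
no other 3-command option fits: unique.

straight(1), straight(1), straight(1)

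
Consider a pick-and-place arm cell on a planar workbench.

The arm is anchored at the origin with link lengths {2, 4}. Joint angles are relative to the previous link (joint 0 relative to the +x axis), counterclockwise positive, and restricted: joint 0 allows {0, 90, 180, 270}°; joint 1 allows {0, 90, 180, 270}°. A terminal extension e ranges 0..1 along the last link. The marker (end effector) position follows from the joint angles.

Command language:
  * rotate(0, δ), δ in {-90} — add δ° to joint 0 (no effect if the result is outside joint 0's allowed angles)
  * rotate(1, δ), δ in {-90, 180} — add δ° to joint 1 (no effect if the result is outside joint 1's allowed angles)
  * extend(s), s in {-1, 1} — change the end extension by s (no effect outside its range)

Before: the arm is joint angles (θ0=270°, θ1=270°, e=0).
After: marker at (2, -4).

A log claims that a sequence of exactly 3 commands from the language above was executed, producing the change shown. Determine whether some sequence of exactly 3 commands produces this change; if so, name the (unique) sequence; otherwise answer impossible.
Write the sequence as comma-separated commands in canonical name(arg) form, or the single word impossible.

rotate(0, -90), rotate(0, -90), rotate(0, -90)

from: joint angles (θ0=270°, θ1=270°, e=0)
t=1 rotate(0, -90) ⇒ joint angles (θ0=180°, θ1=270°, e=0)
t=2 rotate(0, -90) ⇒ joint angles (θ0=90°, θ1=270°, e=0)
t=3 rotate(0, -90) ⇒ joint angles (θ0=0°, θ1=270°, e=0)
no other 3-command option fits: unique.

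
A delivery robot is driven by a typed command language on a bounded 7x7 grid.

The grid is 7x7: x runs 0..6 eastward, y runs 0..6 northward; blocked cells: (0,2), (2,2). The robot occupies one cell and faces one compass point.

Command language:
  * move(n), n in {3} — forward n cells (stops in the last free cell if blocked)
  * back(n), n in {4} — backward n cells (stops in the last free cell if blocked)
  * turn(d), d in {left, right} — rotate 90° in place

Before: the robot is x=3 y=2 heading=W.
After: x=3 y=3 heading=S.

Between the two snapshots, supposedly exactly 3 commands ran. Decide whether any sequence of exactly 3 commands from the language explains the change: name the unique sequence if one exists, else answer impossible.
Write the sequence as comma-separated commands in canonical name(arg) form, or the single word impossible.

turn(left), back(4), move(3)

key: position moved to (3,3) AND the heading swung to S — translation plus rotation needed
t0: x=3 y=2 heading=W
1. turn(left) → x=3 y=2 heading=S
2. back(4) → x=3 y=6 heading=S
3. move(3) → x=3 y=3 heading=S
all 64 alternatives checked — unique.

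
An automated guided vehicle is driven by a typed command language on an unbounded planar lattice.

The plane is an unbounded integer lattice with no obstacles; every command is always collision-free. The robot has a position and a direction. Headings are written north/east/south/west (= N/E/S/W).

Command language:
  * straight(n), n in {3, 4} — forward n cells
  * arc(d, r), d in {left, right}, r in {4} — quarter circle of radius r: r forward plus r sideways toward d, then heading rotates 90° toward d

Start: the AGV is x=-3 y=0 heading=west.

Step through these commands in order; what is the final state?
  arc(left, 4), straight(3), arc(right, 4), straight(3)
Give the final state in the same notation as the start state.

x=-14 y=-11 heading=west

start: x=-3 y=0 heading=west
1. arc(left, 4) → x=-7 y=-4 heading=south
2. straight(3) → x=-7 y=-7 heading=south
3. arc(right, 4) → x=-11 y=-11 heading=west
4. straight(3) → x=-14 y=-11 heading=west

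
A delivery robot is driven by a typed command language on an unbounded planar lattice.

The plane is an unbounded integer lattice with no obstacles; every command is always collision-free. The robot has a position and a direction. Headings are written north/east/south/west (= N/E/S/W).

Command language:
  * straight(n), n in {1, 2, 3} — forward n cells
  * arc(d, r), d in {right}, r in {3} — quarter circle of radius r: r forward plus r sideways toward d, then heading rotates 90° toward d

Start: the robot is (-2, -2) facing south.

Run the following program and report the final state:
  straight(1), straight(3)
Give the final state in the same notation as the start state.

start: (-2, -2) facing south
[1] after straight(1): (-2, -3) facing south
[2] after straight(3): (-2, -6) facing south

(-2, -6) facing south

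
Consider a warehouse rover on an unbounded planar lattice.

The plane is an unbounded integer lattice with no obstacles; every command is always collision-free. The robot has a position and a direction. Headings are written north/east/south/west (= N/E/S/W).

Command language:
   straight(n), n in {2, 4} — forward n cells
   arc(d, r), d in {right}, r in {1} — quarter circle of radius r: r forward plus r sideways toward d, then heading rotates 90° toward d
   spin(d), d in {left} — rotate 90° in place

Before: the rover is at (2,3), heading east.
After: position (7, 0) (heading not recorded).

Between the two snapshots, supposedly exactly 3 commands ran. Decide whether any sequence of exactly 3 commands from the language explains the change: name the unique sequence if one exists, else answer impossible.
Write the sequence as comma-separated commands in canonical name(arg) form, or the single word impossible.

straight(4), arc(right, 1), straight(2)

key: order matters: swapping straight(4) and straight(2) lands elsewhere
start: at (2,3), heading east
t=1 straight(4) ⇒ at (6,3), heading east
t=2 arc(right, 1) ⇒ at (7,2), heading south
t=3 straight(2) ⇒ at (7,0), heading south
all 64 alternatives checked — unique.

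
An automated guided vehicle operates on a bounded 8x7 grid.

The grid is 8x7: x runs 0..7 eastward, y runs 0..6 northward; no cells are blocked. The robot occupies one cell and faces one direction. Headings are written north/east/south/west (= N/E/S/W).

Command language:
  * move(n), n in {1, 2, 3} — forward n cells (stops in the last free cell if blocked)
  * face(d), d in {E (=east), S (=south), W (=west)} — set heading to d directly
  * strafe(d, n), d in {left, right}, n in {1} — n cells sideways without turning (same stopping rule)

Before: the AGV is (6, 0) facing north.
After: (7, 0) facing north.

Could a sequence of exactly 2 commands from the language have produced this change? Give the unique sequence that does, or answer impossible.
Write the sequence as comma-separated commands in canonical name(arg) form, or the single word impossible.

key: the second strafe(right, 1) runs into the grid edge before its full distance
from: (6, 0) facing north
[1] after strafe(right, 1): (7, 0) facing north
[2] after strafe(right, 1): (7, 0) facing north
no other 2-command option fits: unique.

strafe(right, 1), strafe(right, 1)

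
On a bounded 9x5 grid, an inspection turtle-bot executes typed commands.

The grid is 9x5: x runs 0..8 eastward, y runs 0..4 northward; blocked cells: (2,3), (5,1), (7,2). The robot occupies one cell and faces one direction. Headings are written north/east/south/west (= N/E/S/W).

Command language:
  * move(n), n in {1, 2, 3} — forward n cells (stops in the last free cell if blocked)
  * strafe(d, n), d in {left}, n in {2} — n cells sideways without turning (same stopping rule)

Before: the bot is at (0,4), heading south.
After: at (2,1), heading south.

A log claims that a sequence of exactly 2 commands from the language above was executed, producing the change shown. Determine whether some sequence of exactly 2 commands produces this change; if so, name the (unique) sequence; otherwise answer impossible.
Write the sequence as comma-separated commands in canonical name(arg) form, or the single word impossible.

key: running strafe(left, 2) before move(3) would end elsewhere — order is forced
initial: at (0,4), heading south
t=1 move(3) ⇒ at (0,1), heading south
t=2 strafe(left, 2) ⇒ at (2,1), heading south
all 16 alternatives checked — unique.

move(3), strafe(left, 2)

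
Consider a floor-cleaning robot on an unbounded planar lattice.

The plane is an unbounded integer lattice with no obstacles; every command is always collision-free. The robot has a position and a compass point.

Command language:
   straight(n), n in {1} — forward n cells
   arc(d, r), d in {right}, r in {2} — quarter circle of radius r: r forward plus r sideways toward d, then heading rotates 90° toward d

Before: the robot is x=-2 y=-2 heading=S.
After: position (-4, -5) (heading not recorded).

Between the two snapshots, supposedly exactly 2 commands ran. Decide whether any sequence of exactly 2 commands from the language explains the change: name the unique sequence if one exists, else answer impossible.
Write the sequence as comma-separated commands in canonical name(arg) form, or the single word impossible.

straight(1), arc(right, 2)

key: order matters: swapping straight(1) and arc(right, 2) lands elsewhere
t0: x=-2 y=-2 heading=S
t=1 straight(1) ⇒ x=-2 y=-3 heading=S
t=2 arc(right, 2) ⇒ x=-4 y=-5 heading=W
uniquely the one of 4 2-step routes that fits.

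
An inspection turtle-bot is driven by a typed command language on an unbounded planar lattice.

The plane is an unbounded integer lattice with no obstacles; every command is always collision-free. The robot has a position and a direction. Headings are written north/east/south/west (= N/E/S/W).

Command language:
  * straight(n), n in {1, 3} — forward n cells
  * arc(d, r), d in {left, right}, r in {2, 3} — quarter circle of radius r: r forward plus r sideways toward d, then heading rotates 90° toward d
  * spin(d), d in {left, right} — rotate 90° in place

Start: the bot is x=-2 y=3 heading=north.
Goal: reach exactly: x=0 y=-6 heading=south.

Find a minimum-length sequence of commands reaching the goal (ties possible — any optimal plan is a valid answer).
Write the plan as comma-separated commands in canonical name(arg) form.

arc(left, 2), arc(left, 2), straight(3), arc(left, 3), arc(right, 3)

t0: x=-2 y=3 heading=north
[1] after arc(left, 2): x=-4 y=5 heading=west
[2] after arc(left, 2): x=-6 y=3 heading=south
[3] after straight(3): x=-6 y=0 heading=south
[4] after arc(left, 3): x=-3 y=-3 heading=east
[5] after arc(right, 3): x=0 y=-6 heading=south
nothing shorter than 5 reaches the goal.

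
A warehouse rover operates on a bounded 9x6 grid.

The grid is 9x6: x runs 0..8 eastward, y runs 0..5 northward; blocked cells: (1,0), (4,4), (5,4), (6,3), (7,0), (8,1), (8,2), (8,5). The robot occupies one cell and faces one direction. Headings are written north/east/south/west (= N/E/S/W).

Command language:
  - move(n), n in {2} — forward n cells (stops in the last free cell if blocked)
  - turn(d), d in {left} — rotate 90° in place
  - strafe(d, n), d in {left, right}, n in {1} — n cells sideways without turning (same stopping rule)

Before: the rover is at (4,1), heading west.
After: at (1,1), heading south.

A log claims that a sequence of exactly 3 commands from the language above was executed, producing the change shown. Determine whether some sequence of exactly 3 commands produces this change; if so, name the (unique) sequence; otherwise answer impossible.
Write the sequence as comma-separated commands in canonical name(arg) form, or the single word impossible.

move(2), turn(left), strafe(right, 1)

key: cell and facing (now S) both changed — the 3 commands mix motion and turning
from: at (4,1), heading west
1. move(2) → at (2,1), heading west
2. turn(left) → at (2,1), heading south
3. strafe(right, 1) → at (1,1), heading south
uniquely the one of 64 3-step routes that fits.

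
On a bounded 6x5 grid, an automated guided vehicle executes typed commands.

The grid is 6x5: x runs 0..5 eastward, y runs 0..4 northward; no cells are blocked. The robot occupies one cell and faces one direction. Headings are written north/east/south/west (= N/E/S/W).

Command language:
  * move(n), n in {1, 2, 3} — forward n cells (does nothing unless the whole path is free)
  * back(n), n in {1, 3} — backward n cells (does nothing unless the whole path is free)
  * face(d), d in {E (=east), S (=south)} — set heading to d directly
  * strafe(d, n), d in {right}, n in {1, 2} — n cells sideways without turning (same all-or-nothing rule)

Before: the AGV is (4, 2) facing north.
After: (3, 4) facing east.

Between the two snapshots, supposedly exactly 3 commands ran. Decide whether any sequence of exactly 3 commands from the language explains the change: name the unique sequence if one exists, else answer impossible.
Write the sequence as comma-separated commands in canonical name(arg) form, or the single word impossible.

move(2), face(E), back(1)

key: order matters: swapping move(2) and back(1) lands elsewhere
t0: (4, 2) facing north
1. move(2) → (4, 4) facing north
2. face(E) → (4, 4) facing east
3. back(1) → (3, 4) facing east
no rival 3-sequence matches.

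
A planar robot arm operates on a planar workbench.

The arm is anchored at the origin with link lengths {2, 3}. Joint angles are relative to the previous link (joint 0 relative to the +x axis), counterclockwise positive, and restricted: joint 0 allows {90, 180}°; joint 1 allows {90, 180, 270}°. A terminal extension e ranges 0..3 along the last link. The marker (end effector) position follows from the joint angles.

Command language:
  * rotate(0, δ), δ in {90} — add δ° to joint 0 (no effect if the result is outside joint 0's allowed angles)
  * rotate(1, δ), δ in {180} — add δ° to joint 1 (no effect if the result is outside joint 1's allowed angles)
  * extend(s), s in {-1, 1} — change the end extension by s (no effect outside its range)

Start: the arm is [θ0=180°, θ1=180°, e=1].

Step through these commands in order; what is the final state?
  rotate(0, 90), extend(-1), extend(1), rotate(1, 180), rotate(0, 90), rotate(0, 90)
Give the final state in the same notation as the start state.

[θ0=180°, θ1=180°, e=1]

from: [θ0=180°, θ1=180°, e=1]
1. rotate(0, 90) → [θ0=180°, θ1=180°, e=1]
2. extend(-1) → [θ0=180°, θ1=180°, e=0]
3. extend(1) → [θ0=180°, θ1=180°, e=1]
4. rotate(1, 180) → [θ0=180°, θ1=180°, e=1]
5. rotate(0, 90) → [θ0=180°, θ1=180°, e=1]
6. rotate(0, 90) → [θ0=180°, θ1=180°, e=1]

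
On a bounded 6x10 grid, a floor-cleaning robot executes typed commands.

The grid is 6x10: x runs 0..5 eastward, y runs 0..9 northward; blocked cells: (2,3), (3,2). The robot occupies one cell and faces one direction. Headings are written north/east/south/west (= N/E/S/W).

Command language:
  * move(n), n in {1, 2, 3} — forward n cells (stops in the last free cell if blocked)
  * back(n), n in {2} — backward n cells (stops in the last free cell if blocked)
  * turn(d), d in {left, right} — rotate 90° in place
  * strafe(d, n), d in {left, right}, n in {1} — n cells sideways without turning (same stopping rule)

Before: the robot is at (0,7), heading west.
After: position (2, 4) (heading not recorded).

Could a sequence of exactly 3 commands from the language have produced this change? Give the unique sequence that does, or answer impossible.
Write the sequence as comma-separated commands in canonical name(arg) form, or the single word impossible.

key: order matters: swapping back(2) and move(3) lands elsewhere
from: at (0,7), heading west
[1] after back(2): at (2,7), heading west
[2] after turn(left): at (2,7), heading south
[3] after move(3): at (2,4), heading south
no rival 3-sequence matches.

back(2), turn(left), move(3)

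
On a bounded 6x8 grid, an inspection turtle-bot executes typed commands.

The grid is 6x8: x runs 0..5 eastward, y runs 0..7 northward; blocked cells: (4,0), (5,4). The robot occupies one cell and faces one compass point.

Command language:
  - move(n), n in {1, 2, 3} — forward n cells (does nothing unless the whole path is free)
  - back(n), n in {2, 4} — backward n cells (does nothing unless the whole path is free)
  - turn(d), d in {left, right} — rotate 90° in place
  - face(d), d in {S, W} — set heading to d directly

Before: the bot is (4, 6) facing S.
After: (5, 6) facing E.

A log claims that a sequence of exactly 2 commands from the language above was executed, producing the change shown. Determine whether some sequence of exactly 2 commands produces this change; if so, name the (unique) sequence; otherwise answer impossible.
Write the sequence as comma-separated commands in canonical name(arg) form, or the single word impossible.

turn(left), move(1)

key: running move(1) before turn(left) would end elsewhere — order is forced
start: (4, 6) facing S
[1] after turn(left): (4, 6) facing E
[2] after move(1): (5, 6) facing E
all 81 alternatives checked — unique.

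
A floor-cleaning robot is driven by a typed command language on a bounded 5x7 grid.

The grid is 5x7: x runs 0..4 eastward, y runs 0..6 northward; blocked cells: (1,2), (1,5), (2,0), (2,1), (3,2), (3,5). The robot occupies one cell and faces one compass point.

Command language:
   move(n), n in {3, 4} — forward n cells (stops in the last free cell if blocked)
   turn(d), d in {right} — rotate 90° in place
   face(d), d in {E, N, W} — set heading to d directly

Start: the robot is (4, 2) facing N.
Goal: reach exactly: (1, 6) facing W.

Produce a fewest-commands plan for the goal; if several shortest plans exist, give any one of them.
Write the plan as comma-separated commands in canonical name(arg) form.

move(4), face(W), move(3)

start: (4, 2) facing N
[1] after move(4): (4, 6) facing N
[2] after face(W): (4, 6) facing W
[3] after move(3): (1, 6) facing W
shorter routes all fall short; 3 is best.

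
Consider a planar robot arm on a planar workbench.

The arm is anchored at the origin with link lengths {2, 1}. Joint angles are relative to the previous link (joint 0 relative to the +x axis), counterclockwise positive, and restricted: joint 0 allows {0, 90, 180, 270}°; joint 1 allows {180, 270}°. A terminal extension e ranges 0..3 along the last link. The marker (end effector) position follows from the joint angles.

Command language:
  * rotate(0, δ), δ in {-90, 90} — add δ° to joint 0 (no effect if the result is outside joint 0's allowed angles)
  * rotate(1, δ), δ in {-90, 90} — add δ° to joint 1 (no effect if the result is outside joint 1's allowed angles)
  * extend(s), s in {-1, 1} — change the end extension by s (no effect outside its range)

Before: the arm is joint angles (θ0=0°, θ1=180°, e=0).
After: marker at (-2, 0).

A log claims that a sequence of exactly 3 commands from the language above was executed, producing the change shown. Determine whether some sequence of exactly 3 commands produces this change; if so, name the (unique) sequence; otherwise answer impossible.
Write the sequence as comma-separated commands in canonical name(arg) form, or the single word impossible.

extend(1), extend(1), extend(1)

start: joint angles (θ0=0°, θ1=180°, e=0)
step 1 (extend(1)): joint angles (θ0=0°, θ1=180°, e=1)
step 2 (extend(1)): joint angles (θ0=0°, θ1=180°, e=2)
step 3 (extend(1)): joint angles (θ0=0°, θ1=180°, e=3)
no rival 3-sequence matches.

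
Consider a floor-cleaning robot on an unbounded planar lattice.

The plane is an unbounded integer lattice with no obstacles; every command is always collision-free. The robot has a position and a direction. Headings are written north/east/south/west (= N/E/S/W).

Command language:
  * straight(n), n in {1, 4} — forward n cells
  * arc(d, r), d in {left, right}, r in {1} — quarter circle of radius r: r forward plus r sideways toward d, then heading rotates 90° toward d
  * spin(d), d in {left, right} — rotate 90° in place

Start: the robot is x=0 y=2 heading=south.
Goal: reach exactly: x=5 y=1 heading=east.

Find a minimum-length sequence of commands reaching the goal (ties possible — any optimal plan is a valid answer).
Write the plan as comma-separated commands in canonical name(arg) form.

begin: x=0 y=2 heading=south
1. arc(left, 1) → x=1 y=1 heading=east
2. straight(4) → x=5 y=1 heading=east
shorter routes all fall short; 2 is best.

arc(left, 1), straight(4)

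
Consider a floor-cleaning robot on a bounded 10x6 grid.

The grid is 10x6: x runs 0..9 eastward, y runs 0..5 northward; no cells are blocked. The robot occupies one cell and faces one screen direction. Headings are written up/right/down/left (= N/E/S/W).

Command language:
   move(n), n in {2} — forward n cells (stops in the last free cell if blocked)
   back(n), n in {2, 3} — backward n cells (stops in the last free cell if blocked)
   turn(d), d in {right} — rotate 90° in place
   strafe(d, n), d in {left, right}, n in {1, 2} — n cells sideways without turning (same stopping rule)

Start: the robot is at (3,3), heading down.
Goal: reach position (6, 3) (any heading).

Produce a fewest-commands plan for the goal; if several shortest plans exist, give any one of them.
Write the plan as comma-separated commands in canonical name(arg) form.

strafe(left, 1), strafe(left, 2)

initial: at (3,3), heading down
t=1 strafe(left, 1) ⇒ at (4,3), heading down
t=2 strafe(left, 2) ⇒ at (6,3), heading down
minimal: 2 command(s), checked below 2.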